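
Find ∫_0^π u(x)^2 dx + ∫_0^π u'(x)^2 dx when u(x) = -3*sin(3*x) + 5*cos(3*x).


||u||_{H^1(0,π)}^2 = 170*π

u'(x) = -15*sin(3*x) - 9*cos(3*x).
Expand u² and (u')² and integrate term by term on (0, π), using: for integers n ≥ 1, ∫_0^π sin²(nx) dx = ∫_0^π cos²(nx) dx = π/2; for n ≠ n', ∫_0^π sin(nx)sin(n'x) dx = ∫_0^π cos(nx)cos(n'x) dx = 0; and by product-to-sum, ∫_0^π sin(nx)cos(n'x) dx = ½∫_0^π [sin((n+n')x) + sin((n−n')x)] dx, which is 0 when n+n' is even and 2n/(n²−n'²) when n+n' is odd (it need not vanish on (0, π)).
  u² squared terms: (-3)²·∫sin(3x)² dx = 9·π/2 = 9*π/2;  (5)²·∫cos(3x)² dx = 25·π/2 = 25*π/2.
  u² cross terms: 2·(-3)·(5)·∫sin(3x)·cos(3x) dx = -30·(0) = 0.
  So ∫_0^π u² dx = 9*π/2 + 25*π/2 + 0 = 17*π.
  (u')² squared terms: (-15)²·∫sin(3x)² dx = 225·π/2 = 225*π/2;  (-9)²·∫cos(3x)² dx = 81·π/2 = 81*π/2.
  (u')² cross terms: 2·(-15)·(-9)·∫sin(3x)·cos(3x) dx = 270·(0) = 0.
  So ∫_0^π (u')² dx = 225*π/2 + 81*π/2 + 0 = 153*π.
||u||_{H^1}^2 = (17*π) + (153*π) = 170*π.


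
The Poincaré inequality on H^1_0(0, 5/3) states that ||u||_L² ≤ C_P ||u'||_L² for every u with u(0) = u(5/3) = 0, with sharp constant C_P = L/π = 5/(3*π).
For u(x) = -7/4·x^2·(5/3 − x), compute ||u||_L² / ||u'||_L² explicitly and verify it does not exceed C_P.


||u||_L² / ||u'||_L² = 5*sqrt(14)/42 < C_P = 5/(3*π).

u(x) = -7/4·x^2·(5/3 − x), so u'(x) = 7*x*(9*x - 10)/12.
u(x) = -7/4·x^2·(5/3 − x) vanishes at x = 0 and x = 5/3, so u ∈ H^1_0(0, 5/3). Differentiate via the product rule and integrate the resulting polynomials term by term.
  ∫_0^5/3 u² dx = ∫_0^5/3 (49*x^6/16 - 245*x^5/24 + 1225*x^4/144) dx. Term by term:
    ∫_0^5/3 49*x^6/16 dx = 546875/34992;  ∫_0^5/3 -245*x^5/24 dx = -3828125/104976;  ∫_0^5/3 1225*x^4/144 dx = 765625/34992.
  Sum: 546875/34992 − 3828125/104976 + 765625/34992 = 109375/104976.
  ∫_0^5/3 (u')² dx = ∫_0^5/3 (441*x^4/16 - 245*x^3/4 + 1225*x^2/36) dx. Term by term:
    ∫_0^5/3 441*x^4/16 dx = 30625/432;  ∫_0^5/3 -245*x^3/4 dx = -153125/1296;  ∫_0^5/3 1225*x^2/36 dx = 153125/2916.
  Sum: 30625/432 − 153125/1296 + 153125/2916 = 30625/5832.
∫_0^5/3 u² dx = 109375/104976, so ||u||_L² = 125*sqrt(7)/324.
∫_0^5/3 (u')² dx = 30625/5832, so ||u'||_L² = 175*sqrt(2)/108.
Ratio ||u||_L² / ||u'||_L² = 5*sqrt(14)/42.
Sharp Poincaré constant on H^1_0(0, 5/3) is C_P = L/π = 5/(3*π), achieved by sin(3*π/5·x).
A polynomial bump cannot attain the sharp Poincaré constant (only the first sine eigenfunction does), so the ratio is strictly less than C_P, consistent with ||u||_L² ≤ C_P ||u'||_L².


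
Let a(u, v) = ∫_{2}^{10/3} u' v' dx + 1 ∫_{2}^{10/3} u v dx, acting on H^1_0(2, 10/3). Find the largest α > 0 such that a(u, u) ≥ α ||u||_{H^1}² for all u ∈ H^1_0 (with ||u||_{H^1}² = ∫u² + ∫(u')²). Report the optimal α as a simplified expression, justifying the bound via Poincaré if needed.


α = 1

Coercivity of a(·,·) on H^1_0(2, 10/3) means a(u, u) ≥ α ||u||_{H^1}² for every u ∈ H^1_0.
The interval has length L = 4/3, and Poincaré/coercivity depend only on L. Here a(u, u) = ∫(u')² + (1)·∫u².
Here c = 1 ≥ 1, so a(u,u) = ∫(u')² + c∫u² ≥ ∫(u')² + ∫u² = ||u||_{H^1}², i.e. α = 1 works. No larger α is possible: a(u,u) ≥ α||u||_{H^1}² means (1−α)∫(u')² ≥ (α−c)∫u², and for the modes u_n = sin(nπ(x−x₀)/L) (x₀ the left endpoint) one has ∫u_n²/∫(u_n')² = (L/(nπ))² → 0, so a(u_n,u_n)/||u_n||_{H^1}² → 1. Hence the optimal constant is α = 1.
Therefore α = 1.


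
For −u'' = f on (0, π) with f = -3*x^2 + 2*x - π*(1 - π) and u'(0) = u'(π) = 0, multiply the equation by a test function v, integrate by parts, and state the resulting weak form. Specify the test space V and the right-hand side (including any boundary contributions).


V = H^1(0, π) (no boundary constraint on v; u is determined up to an additive constant); weak form: ∫_0^π u'v' dx = ∫_0^π (-3*x^2 + 2*x - π*(1 - π)) v dx for all v ∈ V.

Multiply both sides by a test function v and integrate from 0 to π:
  ∫_0^π −u''(x) v(x) dx = ∫_0^π f(x) v(x) dx.
Integrate the LHS by parts once:
  ∫_0^π −u'' v dx = −[u'(x) v(x)]_0^π + ∫_0^π u'(x) v'(x) dx.
Thus ∫_0^π u'(x) v'(x) dx = ∫_0^π f(x) v(x) dx + [u'(x) v(x)]_0^π.
Choose V so that boundary terms are either known or forced to vanish.
u has homogeneous Neumann: u'(0) = u'(π) = 0. So [u' v]_0^π = 0·v(π) − 0·v(0) = 0 for any v; take V = H^1(0, π).
Weak formulation: find u (satisfying any essential BC) such that ∫_0^π u'(x) v'(x) dx = ∫_0^π f v dx for all v ∈ V (homogeneous Neumann, so boundary terms vanish).
Substituting f(x) = -3*x^2 + 2*x - π*(1 - π), the right-hand side is ∫_0^π (-3*x^2 + 2*x - π*(1 - π)) v dx.
Compatibility check (pure Neumann): taking v ≡ 1 ∈ V gives 0 = ∫_0^π f dx + (0) − (0), i.e. ∫_0^π f dx must equal u'(0) − u'(π) = 0. Indeed ∫_0^π (-3*x^2 + 2*x - π*(1 - π)) dx = 0, so the data are compatible. The solution is then unique only up to an additive constant (fix it e.g. by requiring ∫_0^π u dx = 0).


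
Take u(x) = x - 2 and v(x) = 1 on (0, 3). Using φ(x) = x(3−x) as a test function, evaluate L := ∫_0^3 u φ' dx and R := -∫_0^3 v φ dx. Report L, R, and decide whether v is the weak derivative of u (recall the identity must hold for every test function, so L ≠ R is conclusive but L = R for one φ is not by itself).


LHS = -9/2, RHS = -9/2. Yes, v = u' weakly.

u(x) = x - 2, classical derivative u'(x) = 1.
φ(x) = x(3−x), so φ'(x) = 3 - 2*x.
Note φ(0) = φ(3) = 0, so the boundary term u·φ vanishes.
LHS = ∫_0^3 u(x) φ'(x) dx = ∫_0^3 (-2*x^2 + 7*x - 6) dx. Term by term:
  ∫_0^3 -2*x^2 dx = -18;  ∫_0^3 7*x dx = 63/2;  ∫_0^3 -6 dx = -18.
Sum: -18 + 63/2 − 18 = -9/2.
So LHS = -9/2.
∫_0^3 v(x) φ(x) dx = ∫_0^3 (-x^2 + 3*x) dx. Term by term:
  ∫_0^3 -x^2 dx = -9;  ∫_0^3 3*x dx = 27/2.
Sum: -9 + 27/2 = 9/2.
So RHS = -∫_0^3 v(x) φ(x) dx = -9/2.
LHS = RHS, so the identity holds for this test φ.
Moreover u is smooth here and v(x) = u'(x) = 1 pointwise, so the identity holds for every test function. Hence v is the weak derivative of u.


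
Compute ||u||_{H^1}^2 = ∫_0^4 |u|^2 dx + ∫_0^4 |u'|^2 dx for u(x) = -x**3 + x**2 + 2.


||u||_{H^1}^2 = 45904/21

The H^1 norm (squared) on an interval (0, L) is
  ||u||_{H^1}^2 = ∫_0^L u(x)^2 dx + ∫_0^L u'(x)^2 dx.
Compute u'(x) = -3*x**2 + 2*x.
Then u(x)^2 = x**6 - 2*x**5 + x**4 - 4*x**3 + 4*x**2 + 4 and u'(x)^2 = 9*x**4 - 12*x**3 + 4*x**2.
Integrate each monomial from 0 to 4 using ∫_0^4 c·x^n dx = c·4^(n+1)/(n+1):
  ∫_0^4 u(x)^2 dx = ∫_0^4 (x^6 - 2*x^5 + x^4 - 4*x^3 + 4*x^2 + 4) dx. Term by term:
    ∫_0^4 x^6 dx = 16384/7;  ∫_0^4 -2*x^5 dx = -4096/3;  ∫_0^4 x^4 dx = 1024/5;
    ∫_0^4 -4*x^3 dx = -256;  ∫_0^4 4*x^2 dx = 256/3;  ∫_0^4 4 dx = 16.
  Sum: 16384/7 − 4096/3 + 1024/5 − 256 + 256/3 + 16 = 35888/35.
  ∫_0^4 u'(x)^2 dx = ∫_0^4 (9*x^4 - 12*x^3 + 4*x^2) dx. Term by term:
    ∫_0^4 9*x^4 dx = 9216/5;  ∫_0^4 -12*x^3 dx = -768;  ∫_0^4 4*x^2 dx = 256/3.
  Sum: 9216/5 − 768 + 256/3 = 17408/15.
Adding: ||u||_{H^1}^2 = 35888/35 + 17408/15 = 45904/21.


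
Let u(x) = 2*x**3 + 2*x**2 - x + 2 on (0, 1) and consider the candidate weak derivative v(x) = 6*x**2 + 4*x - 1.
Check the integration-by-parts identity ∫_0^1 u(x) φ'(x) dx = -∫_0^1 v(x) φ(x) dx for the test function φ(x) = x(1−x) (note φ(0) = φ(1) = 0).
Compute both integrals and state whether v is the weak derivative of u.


LHS = -7/15, RHS = -7/15. Yes, v = u' weakly.

u(x) = 2*x**3 + 2*x**2 - x + 2, classical derivative u'(x) = 6*x**2 + 4*x - 1.
φ(x) = x(1−x), so φ'(x) = 1 - 2*x.
Note φ(0) = φ(1) = 0, so the boundary term u·φ vanishes.
LHS = ∫_0^1 u(x) φ'(x) dx = ∫_0^1 (-4*x^4 - 2*x^3 + 4*x^2 - 5*x + 2) dx. Term by term:
  ∫_0^1 -4*x^4 dx = -4/5;  ∫_0^1 -2*x^3 dx = -1/2;  ∫_0^1 4*x^2 dx = 4/3;
  ∫_0^1 -5*x dx = -5/2;  ∫_0^1 2 dx = 2.
Sum: -4/5 − 1/2 + 4/3 − 5/2 + 2 = -7/15.
So LHS = -7/15.
∫_0^1 v(x) φ(x) dx = ∫_0^1 (-6*x^4 + 2*x^3 + 5*x^2 - x) dx. Term by term:
  ∫_0^1 -6*x^4 dx = -6/5;  ∫_0^1 2*x^3 dx = 1/2;  ∫_0^1 5*x^2 dx = 5/3;
  ∫_0^1 -x dx = -1/2.
Sum: -6/5 + 1/2 + 5/3 − 1/2 = 7/15.
So RHS = -∫_0^1 v(x) φ(x) dx = -7/15.
LHS = RHS, so the identity holds for this test φ.
Moreover u is smooth here and v(x) = u'(x) = 6*x**2 + 4*x - 1 pointwise, so the identity holds for every test function. Hence v is the weak derivative of u.


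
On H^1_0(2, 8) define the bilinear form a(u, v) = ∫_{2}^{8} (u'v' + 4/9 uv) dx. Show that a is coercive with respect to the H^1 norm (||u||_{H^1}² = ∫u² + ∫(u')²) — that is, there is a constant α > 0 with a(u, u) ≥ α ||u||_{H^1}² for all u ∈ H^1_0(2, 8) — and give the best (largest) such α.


α = (π^2 + 16)/(π^2 + 36)

Coercivity of a(·,·) on H^1_0(2, 8) means a(u, u) ≥ α ||u||_{H^1}² for every u ∈ H^1_0.
The interval has length L = 6, and Poincaré/coercivity depend only on L. Here a(u, u) = ∫(u')² + (4/9)·∫u².
Here 0 < c = 4/9 < 1. The condition a(u,u) ≥ α||u||_{H^1}² reads (1−α)∫(u')² ≥ (α−c)∫u². Any admissible α is ≤ 1 (rapidly oscillating u have ∫u²/∫(u')² → 0), and α = 1 would force 0 ≥ (1−c)∫u², impossible since c < 1; so 1−α > 0. By the sharp Poincaré inequality on H^1_0 of an interval of length L, ∫(u')² ≥ (π/L)²∫u² with equality for the first sine mode sin(π(x−x₀)/L) (x₀ the left endpoint), so the inequality holds for all u iff (1−α)(π/L)² ≥ α − c, i.e. α ≤ ((π/L)² + c)/((π/L)² + 1) = (1 + c(L/π)²)/(1 + (L/π)²). With (π/L)² = π^2/36 and c = 4/9, the largest admissible constant is α = ((π/L)² + c)/((π/L)² + 1).
Simplifying, α = (π^2 + 16)/(π^2 + 36).


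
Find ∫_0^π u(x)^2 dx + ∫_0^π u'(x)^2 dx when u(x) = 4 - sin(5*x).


||u||_{H^1(0,π)}^2 = -16/5 + 29*π

u'(x) = -5*cos(5*x).
Expand u² and (u')² and integrate term by term on (0, π), using: for integers n ≥ 1, ∫_0^π sin²(nx) dx = ∫_0^π cos²(nx) dx = π/2; for n ≠ n', ∫_0^π sin(nx)sin(n'x) dx = ∫_0^π cos(nx)cos(n'x) dx = 0; and by product-to-sum, ∫_0^π sin(nx)cos(n'x) dx = ½∫_0^π [sin((n+n')x) + sin((n−n')x)] dx, which is 0 when n+n' is even and 2n/(n²−n'²) when n+n' is odd (it need not vanish on (0, π)). For the constant mode: ∫_0^π 1 dx = π, ∫_0^π cos(nx) dx = 0, ∫_0^π sin(nx) dx = (1−(−1)^n)/n.
  u² squared terms: (4)²·∫1 dx = 16·π = 16*π;  (-1)²·∫sin(5x)² dx = 1·π/2 = π/2.
  u² cross terms: 2·(4)·(-1)·∫1·sin(5x) dx = -8·(2/5) = -16/5.
  So ∫_0^π u² dx = 16*π + π/2 − 16/5 = -16/5 + 33*π/2.
  (u')² squared terms: (-5)²·∫cos(5x)² dx = 25·π/2 = 25*π/2.
  So ∫_0^π (u')² dx = 25*π/2.
||u||_{H^1}^2 = (-16/5 + 33*π/2) + (25*π/2) = -16/5 + 29*π.


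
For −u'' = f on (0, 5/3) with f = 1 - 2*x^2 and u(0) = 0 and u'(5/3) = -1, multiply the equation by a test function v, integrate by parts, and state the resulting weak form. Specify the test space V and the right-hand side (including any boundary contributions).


V = {v ∈ H^1(0, 5/3) : v(0) = 0} (test functions vanish at x = 0 where u is specified); weak form: ∫_0^5/3 u'v' dx = ∫_0^5/3 (1 - 2*x^2) v dx − v(5/3) for all v ∈ V.

Multiply both sides by a test function v and integrate from 0 to 5/3:
  ∫_0^5/3 −u''(x) v(x) dx = ∫_0^5/3 f(x) v(x) dx.
Integrate the LHS by parts once:
  ∫_0^5/3 −u'' v dx = −[u'(x) v(x)]_0^5/3 + ∫_0^5/3 u'(x) v'(x) dx.
Thus ∫_0^5/3 u'(x) v'(x) dx = ∫_0^5/3 f(x) v(x) dx + [u'(x) v(x)]_0^5/3.
Choose V so that boundary terms are either known or forced to vanish.
Mixed BC: u(0) = 0 (Dirichlet) and u'(5/3) = -1 (Neumann). Define V = {v ∈ H^1(0, 5/3) : v(0) = 0}. Then [u' v]_0^5/3 = u'(5/3)·v(5/3) − u'(0)·0 = − v(5/3).
Weak formulation: find u (satisfying any essential BC) such that ∫_0^5/3 u'(x) v'(x) dx = ∫_0^5/3 f v dx − v(5/3) for all v ∈ V (Dirichlet at 0 absorbed into V; Neumann datum at x = 5/3 contributes the boundary term).
Substituting f(x) = 1 - 2*x^2, the right-hand side is ∫_0^5/3 (1 - 2*x^2) v dx − v(5/3).


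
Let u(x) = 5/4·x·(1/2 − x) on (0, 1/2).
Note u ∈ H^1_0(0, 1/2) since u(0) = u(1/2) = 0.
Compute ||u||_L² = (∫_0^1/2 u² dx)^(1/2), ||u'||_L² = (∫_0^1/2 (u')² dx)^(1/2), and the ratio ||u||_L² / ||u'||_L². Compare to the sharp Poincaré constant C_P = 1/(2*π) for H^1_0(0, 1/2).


||u||_L² / ||u'||_L² = sqrt(10)/20 < C_P = 1/(2*π).

u(x) = 5/4·x·(1/2 − x), so u'(x) = 5/8 - 5*x/2.
u(x) = 5/4·x·(1/2 − x) vanishes at x = 0 and x = 1/2, so u ∈ H^1_0(0, 1/2). Differentiate via the product rule and integrate the resulting polynomials term by term.
  ∫_0^1/2 u² dx = ∫_0^1/2 (25*x^4/16 - 25*x^3/16 + 25*x^2/64) dx. Term by term:
    ∫_0^1/2 25*x^4/16 dx = 5/512;  ∫_0^1/2 -25*x^3/16 dx = -25/1024;  ∫_0^1/2 25*x^2/64 dx = 25/1536.
  Sum: 5/512 − 25/1024 + 25/1536 = 5/3072.
  ∫_0^1/2 (u')² dx = ∫_0^1/2 (25*x^2/4 - 25*x/8 + 25/64) dx. Term by term:
    ∫_0^1/2 25*x^2/4 dx = 25/96;  ∫_0^1/2 -25*x/8 dx = -25/64;  ∫_0^1/2 25/64 dx = 25/128.
  Sum: 25/96 − 25/64 + 25/128 = 25/384.
∫_0^1/2 u² dx = 5/3072, so ||u||_L² = sqrt(15)/96.
∫_0^1/2 (u')² dx = 25/384, so ||u'||_L² = 5*sqrt(6)/48.
Ratio ||u||_L² / ||u'||_L² = sqrt(10)/20.
Sharp Poincaré constant on H^1_0(0, 1/2) is C_P = L/π = 1/(2*π), achieved by sin(2*π·x).
A polynomial bump cannot attain the sharp Poincaré constant (only the first sine eigenfunction does), so the ratio is strictly less than C_P, consistent with ||u||_L² ≤ C_P ||u'||_L².


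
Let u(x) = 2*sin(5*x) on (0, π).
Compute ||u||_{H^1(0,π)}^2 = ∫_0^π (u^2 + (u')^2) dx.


||u||_{H^1(0,π)}^2 = 52*π

u'(x) = 10*cos(5*x).
Expand u² and (u')² and integrate term by term on (0, π), using: for integers n ≥ 1, ∫_0^π sin²(nx) dx = ∫_0^π cos²(nx) dx = π/2; for n ≠ n', ∫_0^π sin(nx)sin(n'x) dx = ∫_0^π cos(nx)cos(n'x) dx = 0; and by product-to-sum, ∫_0^π sin(nx)cos(n'x) dx = ½∫_0^π [sin((n+n')x) + sin((n−n')x)] dx, which is 0 when n+n' is even and 2n/(n²−n'²) when n+n' is odd (it need not vanish on (0, π)).
  u² squared terms: (2)²·∫sin(5x)² dx = 4·π/2 = 2*π.
  So ∫_0^π u² dx = 2*π.
  (u')² squared terms: (10)²·∫cos(5x)² dx = 100·π/2 = 50*π.
  So ∫_0^π (u')² dx = 50*π.
||u||_{H^1}^2 = (2*π) + (50*π) = 52*π.


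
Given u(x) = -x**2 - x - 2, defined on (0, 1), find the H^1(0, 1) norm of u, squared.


||u||_{H^1}^2 = 127/10

The H^1 norm (squared) on an interval (0, L) is
  ||u||_{H^1}^2 = ∫_0^L u(x)^2 dx + ∫_0^L u'(x)^2 dx.
Compute u'(x) = -2*x - 1.
Then u(x)^2 = x**4 + 2*x**3 + 5*x**2 + 4*x + 4 and u'(x)^2 = 4*x**2 + 4*x + 1.
Integrate each monomial from 0 to 1 using ∫_0^1 c·x^n dx = c·1^(n+1)/(n+1):
  ∫_0^1 u(x)^2 dx = ∫_0^1 (x^4 + 2*x^3 + 5*x^2 + 4*x + 4) dx. Term by term:
    ∫_0^1 x^4 dx = 1/5;  ∫_0^1 2*x^3 dx = 1/2;  ∫_0^1 5*x^2 dx = 5/3;
    ∫_0^1 4*x dx = 2;  ∫_0^1 4 dx = 4.
  Sum: 1/5 + 1/2 + 5/3 + 2 + 4 = 251/30.
  ∫_0^1 u'(x)^2 dx = ∫_0^1 (4*x^2 + 4*x + 1) dx. Term by term:
    ∫_0^1 4*x^2 dx = 4/3;  ∫_0^1 4*x dx = 2;  ∫_0^1 1 dx = 1.
  Sum: 4/3 + 2 + 1 = 13/3.
Adding: ||u||_{H^1}^2 = 251/30 + 13/3 = 127/10.


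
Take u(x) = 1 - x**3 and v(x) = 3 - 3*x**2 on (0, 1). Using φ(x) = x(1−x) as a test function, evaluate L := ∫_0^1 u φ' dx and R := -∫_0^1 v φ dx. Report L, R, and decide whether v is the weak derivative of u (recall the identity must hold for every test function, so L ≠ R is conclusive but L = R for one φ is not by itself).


LHS = 3/20, RHS = -7/20. No, v is not the weak derivative of u.

u(x) = 1 - x**3, classical derivative u'(x) = -3*x**2.
φ(x) = x(1−x), so φ'(x) = 1 - 2*x.
Note φ(0) = φ(1) = 0, so the boundary term u·φ vanishes.
LHS = ∫_0^1 u(x) φ'(x) dx = ∫_0^1 (2*x^4 - x^3 - 2*x + 1) dx. Term by term:
  ∫_0^1 2*x^4 dx = 2/5;  ∫_0^1 -x^3 dx = -1/4;  ∫_0^1 -2*x dx = -1;
  ∫_0^1 1 dx = 1.
Sum: 2/5 − 1/4 − 1 + 1 = 3/20.
So LHS = 3/20.
∫_0^1 v(x) φ(x) dx = ∫_0^1 (3*x^4 - 3*x^3 - 3*x^2 + 3*x) dx. Term by term:
  ∫_0^1 3*x^4 dx = 3/5;  ∫_0^1 -3*x^3 dx = -3/4;  ∫_0^1 -3*x^2 dx = -1;
  ∫_0^1 3*x dx = 3/2.
Sum: 3/5 − 3/4 − 1 + 3/2 = 7/20.
So RHS = -∫_0^1 v(x) φ(x) dx = -7/20.
LHS − RHS = 1/2 ≠ 0, so the identity fails.
(For a valid weak derivative the identity must hold for EVERY test function, in particular this one. The failure shows v is NOT the weak derivative of u.)
Correct weak derivative would be u'(x) = -3*x**2.


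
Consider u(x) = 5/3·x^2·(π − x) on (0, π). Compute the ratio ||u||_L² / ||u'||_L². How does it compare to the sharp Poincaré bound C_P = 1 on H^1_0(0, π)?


||u||_L² / ||u'||_L² = sqrt(14)*π/14 < C_P = 1.

u(x) = 5/3·x^2·(π − x), so u'(x) = 5*x*(-3*x + 2*π)/3.
u(x) = 5/3·x^2·(π − x) vanishes at x = 0 and x = π, so u ∈ H^1_0(0, π). Differentiate via the product rule and integrate the resulting polynomials term by term.
  ∫_0^π u² dx = ∫_0^π (25*x^6/9 - 50*π*x^5/9 + 25*π^2*x^4/9) dx. Term by term:
    ∫_0^π 25*x^6/9 dx = 25*π^7/63;  ∫_0^π -50*π*x^5/9 dx = -25*π^7/27;  ∫_0^π 25*π^2*x^4/9 dx = 5*π^7/9.
  Sum: 25*π^7/63 − 25*π^7/27 + 5*π^7/9 = 5*π^7/189.
  ∫_0^π (u')² dx = ∫_0^π (25*x^4 - 100*π*x^3/3 + 100*π^2*x^2/9) dx. Term by term:
    ∫_0^π 25*x^4 dx = 5*π^5;  ∫_0^π -100*π*x^3/3 dx = -25*π^5/3;  ∫_0^π 100*π^2*x^2/9 dx = 100*π^5/27.
  Sum: 5*π^5 − 25*π^5/3 + 100*π^5/27 = 10*π^5/27.
∫_0^π u² dx = 5*π^7/189, so ||u||_L² = sqrt(105)*π^(7/2)/63.
∫_0^π (u')² dx = 10*π^5/27, so ||u'||_L² = sqrt(30)*π^(5/2)/9.
Ratio ||u||_L² / ||u'||_L² = sqrt(14)*π/14.
Sharp Poincaré constant on H^1_0(0, π) is C_P = L/π = 1, achieved by sin(x).
A polynomial bump cannot attain the sharp Poincaré constant (only the first sine eigenfunction does), so the ratio is strictly less than C_P, consistent with ||u||_L² ≤ C_P ||u'||_L².


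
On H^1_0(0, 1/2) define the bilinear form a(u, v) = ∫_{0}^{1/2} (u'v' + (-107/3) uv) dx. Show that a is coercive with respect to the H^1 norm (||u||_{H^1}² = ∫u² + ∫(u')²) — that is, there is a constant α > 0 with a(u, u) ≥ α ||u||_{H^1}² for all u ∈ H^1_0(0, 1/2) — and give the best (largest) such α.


α = (-107 + 12*π^2)/(3*(1 + 4*π^2))

Coercivity of a(·,·) on H^1_0(0, 1/2) means a(u, u) ≥ α ||u||_{H^1}² for every u ∈ H^1_0.
The interval has length L = 1/2, and Poincaré/coercivity depend only on L. Here a(u, u) = ∫(u')² + (-107/3)·∫u².
Here c = -107/3 < 0 with |c| < (π/L)² = 4*π^2, so coercivity still holds. The condition a(u,u) ≥ α||u||_{H^1}² reads (1−α)∫(u')² ≥ (α−c)∫u². Any admissible α is ≤ 1 (rapidly oscillating u have ∫u²/∫(u')² → 0), and α = 1 would force 0 ≥ (1−c)∫u², impossible since c < 1; so 1−α > 0. By the sharp Poincaré inequality on H^1_0 of an interval of length L, ∫(u')² ≥ (π/L)²∫u² with equality for the first sine mode sin(π(x−x₀)/L) (x₀ the left endpoint), so the inequality holds for all u iff (1−α)(π/L)² ≥ α − c, i.e. α ≤ ((π/L)² + c)/((π/L)² + 1) = (1 + c(L/π)²)/(1 + (L/π)²). (Direct route, valid since c ≤ 0: Poincaré gives c∫u² ≥ c(L/π)²∫(u')², so a(u,u) ≥ (1 + c(L/π)²)∫(u')², while ||u||_{H^1}² ≤ (1 + (L/π)²)∫(u')²; dividing yields the same α.) With (π/L)² = 4*π^2 and c = -107/3, the largest admissible constant is α = ((π/L)² + c)/((π/L)² + 1).
Simplifying, α = (-107 + 12*π^2)/(3*(1 + 4*π^2)).


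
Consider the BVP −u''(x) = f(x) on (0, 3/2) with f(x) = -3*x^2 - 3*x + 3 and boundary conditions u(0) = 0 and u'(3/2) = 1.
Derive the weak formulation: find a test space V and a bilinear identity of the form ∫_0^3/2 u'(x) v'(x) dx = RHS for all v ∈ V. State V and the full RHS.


V = {v ∈ H^1(0, 3/2) : v(0) = 0} (test functions vanish at x = 0 where u is specified); weak form: ∫_0^3/2 u'v' dx = ∫_0^3/2 (-3*x^2 - 3*x + 3) v dx + v(3/2) for all v ∈ V.

Multiply both sides by a test function v and integrate from 0 to 3/2:
  ∫_0^3/2 −u''(x) v(x) dx = ∫_0^3/2 f(x) v(x) dx.
Integrate the LHS by parts once:
  ∫_0^3/2 −u'' v dx = −[u'(x) v(x)]_0^3/2 + ∫_0^3/2 u'(x) v'(x) dx.
Thus ∫_0^3/2 u'(x) v'(x) dx = ∫_0^3/2 f(x) v(x) dx + [u'(x) v(x)]_0^3/2.
Choose V so that boundary terms are either known or forced to vanish.
Mixed BC: u(0) = 0 (Dirichlet) and u'(3/2) = 1 (Neumann). Define V = {v ∈ H^1(0, 3/2) : v(0) = 0}. Then [u' v]_0^3/2 = u'(3/2)·v(3/2) − u'(0)·0 = v(3/2).
Weak formulation: find u (satisfying any essential BC) such that ∫_0^3/2 u'(x) v'(x) dx = ∫_0^3/2 f v dx + v(3/2) for all v ∈ V (Dirichlet at 0 absorbed into V; Neumann datum at x = 3/2 contributes the boundary term).
Substituting f(x) = -3*x^2 - 3*x + 3, the right-hand side is ∫_0^3/2 (-3*x^2 - 3*x + 3) v dx + v(3/2).


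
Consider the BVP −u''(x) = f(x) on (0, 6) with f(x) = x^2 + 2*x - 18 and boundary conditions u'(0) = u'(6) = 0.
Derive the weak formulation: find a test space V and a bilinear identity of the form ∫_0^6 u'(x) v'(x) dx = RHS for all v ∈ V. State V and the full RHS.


V = H^1(0, 6) (no boundary constraint on v; u is determined up to an additive constant); weak form: ∫_0^6 u'v' dx = ∫_0^6 (x^2 + 2*x - 18) v dx for all v ∈ V.

Multiply both sides by a test function v and integrate from 0 to 6:
  ∫_0^6 −u''(x) v(x) dx = ∫_0^6 f(x) v(x) dx.
Integrate the LHS by parts once:
  ∫_0^6 −u'' v dx = −[u'(x) v(x)]_0^6 + ∫_0^6 u'(x) v'(x) dx.
Thus ∫_0^6 u'(x) v'(x) dx = ∫_0^6 f(x) v(x) dx + [u'(x) v(x)]_0^6.
Choose V so that boundary terms are either known or forced to vanish.
u has homogeneous Neumann: u'(0) = u'(6) = 0. So [u' v]_0^6 = 0·v(6) − 0·v(0) = 0 for any v; take V = H^1(0, 6).
Weak formulation: find u (satisfying any essential BC) such that ∫_0^6 u'(x) v'(x) dx = ∫_0^6 f v dx for all v ∈ V (homogeneous Neumann, so boundary terms vanish).
Substituting f(x) = x^2 + 2*x - 18, the right-hand side is ∫_0^6 (x^2 + 2*x - 18) v dx.
Compatibility check (pure Neumann): taking v ≡ 1 ∈ V gives 0 = ∫_0^6 f dx + (0) − (0), i.e. ∫_0^6 f dx must equal u'(0) − u'(6) = 0. Indeed ∫_0^6 (x^2 + 2*x - 18) dx = 0, so the data are compatible. The solution is then unique only up to an additive constant (fix it e.g. by requiring ∫_0^6 u dx = 0).


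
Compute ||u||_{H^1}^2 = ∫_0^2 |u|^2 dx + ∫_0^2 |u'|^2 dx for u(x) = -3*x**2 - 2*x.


||u||_{H^1}^2 = 4024/15

The H^1 norm (squared) on an interval (0, L) is
  ||u||_{H^1}^2 = ∫_0^L u(x)^2 dx + ∫_0^L u'(x)^2 dx.
Compute u'(x) = -6*x - 2.
Then u(x)^2 = 9*x**4 + 12*x**3 + 4*x**2 and u'(x)^2 = 36*x**2 + 24*x + 4.
Integrate each monomial from 0 to 2 using ∫_0^2 c·x^n dx = c·2^(n+1)/(n+1):
  ∫_0^2 u(x)^2 dx = ∫_0^2 (9*x^4 + 12*x^3 + 4*x^2) dx. Term by term:
    ∫_0^2 9*x^4 dx = 288/5;  ∫_0^2 12*x^3 dx = 48;  ∫_0^2 4*x^2 dx = 32/3.
  Sum: 288/5 + 48 + 32/3 = 1744/15.
  ∫_0^2 u'(x)^2 dx = ∫_0^2 (36*x^2 + 24*x + 4) dx. Term by term:
    ∫_0^2 36*x^2 dx = 96;  ∫_0^2 24*x dx = 48;  ∫_0^2 4 dx = 8.
  Sum: 96 + 48 + 8 = 152.
Adding: ||u||_{H^1}^2 = 1744/15 + 152 = 4024/15.


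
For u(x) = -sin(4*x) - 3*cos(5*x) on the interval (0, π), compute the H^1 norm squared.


||u||_{H^1(0,π)}^2 = -416/3 + 251*π/2

u'(x) = 15*sin(5*x) - 4*cos(4*x).
Expand u² and (u')² and integrate term by term on (0, π), using: for integers n ≥ 1, ∫_0^π sin²(nx) dx = ∫_0^π cos²(nx) dx = π/2; for n ≠ n', ∫_0^π sin(nx)sin(n'x) dx = ∫_0^π cos(nx)cos(n'x) dx = 0; and by product-to-sum, ∫_0^π sin(nx)cos(n'x) dx = ½∫_0^π [sin((n+n')x) + sin((n−n')x)] dx, which is 0 when n+n' is even and 2n/(n²−n'²) when n+n' is odd (it need not vanish on (0, π)).
  u² squared terms: (-1)²·∫sin(4x)² dx = 1·π/2 = π/2;  (-3)²·∫cos(5x)² dx = 9·π/2 = 9*π/2.
  u² cross terms: 2·(-1)·(-3)·∫sin(4x)·cos(5x) dx = 6·(-8/9) = -16/3.
  So ∫_0^π u² dx = π/2 + 9*π/2 − 16/3 = -16/3 + 5*π.
  (u')² squared terms: (-4)²·∫cos(4x)² dx = 16·π/2 = 8*π;  (15)²·∫sin(5x)² dx = 225·π/2 = 225*π/2.
  (u')² cross terms: 2·(-4)·(15)·∫cos(4x)·sin(5x) dx = -120·(10/9) = -400/3.
  So ∫_0^π (u')² dx = 8*π + 225*π/2 − 400/3 = -400/3 + 241*π/2.
||u||_{H^1}^2 = (-16/3 + 5*π) + (-400/3 + 241*π/2) = -416/3 + 251*π/2.


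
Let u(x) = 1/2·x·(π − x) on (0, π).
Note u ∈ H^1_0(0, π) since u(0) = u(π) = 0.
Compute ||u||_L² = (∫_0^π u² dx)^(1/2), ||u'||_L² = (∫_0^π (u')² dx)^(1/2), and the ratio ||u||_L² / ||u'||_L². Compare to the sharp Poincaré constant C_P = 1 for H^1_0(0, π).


||u||_L² / ||u'||_L² = sqrt(10)*π/10 < C_P = 1.

u(x) = 1/2·x·(π − x), so u'(x) = -x + π/2.
u(x) = 1/2·x·(π − x) vanishes at x = 0 and x = π, so u ∈ H^1_0(0, π). Differentiate via the product rule and integrate the resulting polynomials term by term.
  ∫_0^π u² dx = ∫_0^π (x^4/4 - π*x^3/2 + π^2*x^2/4) dx. Term by term:
    ∫_0^π x^4/4 dx = π^5/20;  ∫_0^π -π*x^3/2 dx = -π^5/8;  ∫_0^π π^2*x^2/4 dx = π^5/12.
  Sum: π^5/20 − π^5/8 + π^5/12 = π^5/120.
  ∫_0^π (u')² dx = ∫_0^π (x^2 - π*x + π^2/4) dx. Term by term:
    ∫_0^π x^2 dx = π^3/3;  ∫_0^π -π*x dx = -π^3/2;  ∫_0^π π^2/4 dx = π^3/4.
  Sum: π^3/3 − π^3/2 + π^3/4 = π^3/12.
∫_0^π u² dx = π^5/120, so ||u||_L² = sqrt(30)*π^(5/2)/60.
∫_0^π (u')² dx = π^3/12, so ||u'||_L² = sqrt(3)*π^(3/2)/6.
Ratio ||u||_L² / ||u'||_L² = sqrt(10)*π/10.
Sharp Poincaré constant on H^1_0(0, π) is C_P = L/π = 1, achieved by sin(x).
A polynomial bump cannot attain the sharp Poincaré constant (only the first sine eigenfunction does), so the ratio is strictly less than C_P, consistent with ||u||_L² ≤ C_P ||u'||_L².


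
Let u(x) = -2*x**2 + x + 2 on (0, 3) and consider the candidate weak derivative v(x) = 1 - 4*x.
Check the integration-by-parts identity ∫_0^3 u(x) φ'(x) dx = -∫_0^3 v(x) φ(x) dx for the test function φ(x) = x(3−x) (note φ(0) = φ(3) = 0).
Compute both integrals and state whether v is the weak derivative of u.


LHS = 45/2, RHS = 45/2. Yes, v = u' weakly.

u(x) = -2*x**2 + x + 2, classical derivative u'(x) = 1 - 4*x.
φ(x) = x(3−x), so φ'(x) = 3 - 2*x.
Note φ(0) = φ(3) = 0, so the boundary term u·φ vanishes.
LHS = ∫_0^3 u(x) φ'(x) dx = ∫_0^3 (4*x^3 - 8*x^2 - x + 6) dx. Term by term:
  ∫_0^3 4*x^3 dx = 81;  ∫_0^3 -8*x^2 dx = -72;  ∫_0^3 -x dx = -9/2;
  ∫_0^3 6 dx = 18.
Sum: 81 − 72 − 9/2 + 18 = 45/2.
So LHS = 45/2.
∫_0^3 v(x) φ(x) dx = ∫_0^3 (4*x^3 - 13*x^2 + 3*x) dx. Term by term:
  ∫_0^3 4*x^3 dx = 81;  ∫_0^3 -13*x^2 dx = -117;  ∫_0^3 3*x dx = 27/2.
Sum: 81 − 117 + 27/2 = -45/2.
So RHS = -∫_0^3 v(x) φ(x) dx = 45/2.
LHS = RHS, so the identity holds for this test φ.
Moreover u is smooth here and v(x) = u'(x) = 1 - 4*x pointwise, so the identity holds for every test function. Hence v is the weak derivative of u.


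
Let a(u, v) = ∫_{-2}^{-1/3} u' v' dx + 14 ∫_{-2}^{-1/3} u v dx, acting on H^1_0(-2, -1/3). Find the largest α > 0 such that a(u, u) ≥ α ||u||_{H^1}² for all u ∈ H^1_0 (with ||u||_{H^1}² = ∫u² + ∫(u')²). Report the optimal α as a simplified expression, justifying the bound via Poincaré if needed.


α = 1

Coercivity of a(·,·) on H^1_0(-2, -1/3) means a(u, u) ≥ α ||u||_{H^1}² for every u ∈ H^1_0.
The interval has length L = 5/3, and Poincaré/coercivity depend only on L. Here a(u, u) = ∫(u')² + (14)·∫u².
Here c = 14 ≥ 1, so a(u,u) = ∫(u')² + c∫u² ≥ ∫(u')² + ∫u² = ||u||_{H^1}², i.e. α = 1 works. No larger α is possible: a(u,u) ≥ α||u||_{H^1}² means (1−α)∫(u')² ≥ (α−c)∫u², and for the modes u_n = sin(nπ(x−x₀)/L) (x₀ the left endpoint) one has ∫u_n²/∫(u_n')² = (L/(nπ))² → 0, so a(u_n,u_n)/||u_n||_{H^1}² → 1. Hence the optimal constant is α = 1.
Therefore α = 1.


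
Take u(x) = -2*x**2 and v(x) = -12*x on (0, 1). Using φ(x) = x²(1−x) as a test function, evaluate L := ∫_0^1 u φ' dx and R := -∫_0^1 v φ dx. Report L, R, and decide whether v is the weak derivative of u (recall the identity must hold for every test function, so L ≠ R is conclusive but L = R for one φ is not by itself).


LHS = 1/5, RHS = 3/5. No, v is not the weak derivative of u.

u(x) = -2*x**2, classical derivative u'(x) = -4*x.
φ(x) = x²(1−x), so φ'(x) = x*(2 - 3*x).
Note φ(0) = φ(1) = 0, so the boundary term u·φ vanishes.
LHS = ∫_0^1 u(x) φ'(x) dx = ∫_0^1 (6*x^4 - 4*x^3) dx. Term by term:
  ∫_0^1 6*x^4 dx = 6/5;  ∫_0^1 -4*x^3 dx = -1.
Sum: 6/5 − 1 = 1/5.
So LHS = 1/5.
∫_0^1 v(x) φ(x) dx = ∫_0^1 (12*x^4 - 12*x^3) dx. Term by term:
  ∫_0^1 12*x^4 dx = 12/5;  ∫_0^1 -12*x^3 dx = -3.
Sum: 12/5 − 3 = -3/5.
So RHS = -∫_0^1 v(x) φ(x) dx = 3/5.
LHS − RHS = -2/5 ≠ 0, so the identity fails.
(For a valid weak derivative the identity must hold for EVERY test function, in particular this one. The failure shows v is NOT the weak derivative of u.)
Correct weak derivative would be u'(x) = -4*x.


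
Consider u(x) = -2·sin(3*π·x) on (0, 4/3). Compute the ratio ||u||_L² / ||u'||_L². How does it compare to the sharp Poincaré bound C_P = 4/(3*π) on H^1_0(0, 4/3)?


||u||_L² / ||u'||_L² = 1/(3*π) < C_P = 4/(3*π).

u(x) = -2·sin(3*π·x), so u'(x) = -6*π*cos(3*π*x).
Writing u(x) = A·sin(kπx/L) with A = -2 and k = 4, use ∫_0^L sin²(kπx/L) dx = L/2 and ∫_0^L cos²(kπx/L) dx = L/2.
u² = 4·sin²(3*π·x) and (u')² = 36*π^2·cos²(3*π·x), and each of sin², cos² integrates to L/2 = 2/3 over (0, 4/3).
∫_0^4/3 u² dx = 8/3, so ||u||_L² = 2*sqrt(6)/3.
∫_0^4/3 (u')² dx = 24*π^2, so ||u'||_L² = 2*sqrt(6)*π.
Ratio ||u||_L² / ||u'||_L² = 1/(3*π).
Sharp Poincaré constant on H^1_0(0, 4/3) is C_P = L/π = 4/(3*π), achieved by sin(3*π/4·x).
This is the k = 4 harmonic; the ratio L/(kπ) is strictly less than C_P = L/π, consistent with the sharp inequality ||u||_L² ≤ C_P ||u'||_L².


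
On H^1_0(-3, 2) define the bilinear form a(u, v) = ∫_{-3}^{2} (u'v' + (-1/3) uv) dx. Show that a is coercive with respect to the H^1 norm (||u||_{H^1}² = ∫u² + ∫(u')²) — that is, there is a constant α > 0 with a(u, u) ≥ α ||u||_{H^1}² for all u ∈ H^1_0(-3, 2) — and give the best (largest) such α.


α = (-25/3 + π^2)/(π^2 + 25)

Coercivity of a(·,·) on H^1_0(-3, 2) means a(u, u) ≥ α ||u||_{H^1}² for every u ∈ H^1_0.
The interval has length L = 5, and Poincaré/coercivity depend only on L. Here a(u, u) = ∫(u')² + (-1/3)·∫u².
Here c = -1/3 < 0 with |c| < (π/L)² = π^2/25, so coercivity still holds. The condition a(u,u) ≥ α||u||_{H^1}² reads (1−α)∫(u')² ≥ (α−c)∫u². Any admissible α is ≤ 1 (rapidly oscillating u have ∫u²/∫(u')² → 0), and α = 1 would force 0 ≥ (1−c)∫u², impossible since c < 1; so 1−α > 0. By the sharp Poincaré inequality on H^1_0 of an interval of length L, ∫(u')² ≥ (π/L)²∫u² with equality for the first sine mode sin(π(x−x₀)/L) (x₀ the left endpoint), so the inequality holds for all u iff (1−α)(π/L)² ≥ α − c, i.e. α ≤ ((π/L)² + c)/((π/L)² + 1) = (1 + c(L/π)²)/(1 + (L/π)²). (Direct route, valid since c ≤ 0: Poincaré gives c∫u² ≥ c(L/π)²∫(u')², so a(u,u) ≥ (1 + c(L/π)²)∫(u')², while ||u||_{H^1}² ≤ (1 + (L/π)²)∫(u')²; dividing yields the same α.) With (π/L)² = π^2/25 and c = -1/3, the largest admissible constant is α = ((π/L)² + c)/((π/L)² + 1).
Simplifying, α = (-25/3 + π^2)/(π^2 + 25).


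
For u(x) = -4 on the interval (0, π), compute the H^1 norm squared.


||u||_{H^1(0,π)}^2 = 16*π

u'(x) = 0.
Expand u² and (u')² and integrate term by term on (0, π), using: for integers n ≥ 1, ∫_0^π sin²(nx) dx = ∫_0^π cos²(nx) dx = π/2; for n ≠ n', ∫_0^π sin(nx)sin(n'x) dx = ∫_0^π cos(nx)cos(n'x) dx = 0; and by product-to-sum, ∫_0^π sin(nx)cos(n'x) dx = ½∫_0^π [sin((n+n')x) + sin((n−n')x)] dx, which is 0 when n+n' is even and 2n/(n²−n'²) when n+n' is odd (it need not vanish on (0, π)). For the constant mode: ∫_0^π 1 dx = π, ∫_0^π cos(nx) dx = 0, ∫_0^π sin(nx) dx = (1−(−1)^n)/n.
  u² squared terms: (-4)²·∫1 dx = 16·π = 16*π.
  So ∫_0^π u² dx = 16*π.
  u' ≡ 0, so ∫_0^π (u')² dx = 0.
||u||_{H^1}^2 = (16*π) + (0) = 16*π.


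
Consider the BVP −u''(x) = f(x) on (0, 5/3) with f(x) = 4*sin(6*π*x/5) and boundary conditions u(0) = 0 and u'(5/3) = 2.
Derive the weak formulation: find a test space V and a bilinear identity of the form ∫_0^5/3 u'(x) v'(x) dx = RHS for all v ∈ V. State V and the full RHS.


V = {v ∈ H^1(0, 5/3) : v(0) = 0} (test functions vanish at x = 0 where u is specified); weak form: ∫_0^5/3 u'v' dx = ∫_0^5/3 (4*sin(6*π*x/5)) v dx + 2·v(5/3) for all v ∈ V.

Multiply both sides by a test function v and integrate from 0 to 5/3:
  ∫_0^5/3 −u''(x) v(x) dx = ∫_0^5/3 f(x) v(x) dx.
Integrate the LHS by parts once:
  ∫_0^5/3 −u'' v dx = −[u'(x) v(x)]_0^5/3 + ∫_0^5/3 u'(x) v'(x) dx.
Thus ∫_0^5/3 u'(x) v'(x) dx = ∫_0^5/3 f(x) v(x) dx + [u'(x) v(x)]_0^5/3.
Choose V so that boundary terms are either known or forced to vanish.
Mixed BC: u(0) = 0 (Dirichlet) and u'(5/3) = 2 (Neumann). Define V = {v ∈ H^1(0, 5/3) : v(0) = 0}. Then [u' v]_0^5/3 = u'(5/3)·v(5/3) − u'(0)·0 = 2·v(5/3).
Weak formulation: find u (satisfying any essential BC) such that ∫_0^5/3 u'(x) v'(x) dx = ∫_0^5/3 f v dx + 2·v(5/3) for all v ∈ V (Dirichlet at 0 absorbed into V; Neumann datum at x = 5/3 contributes the boundary term).
Substituting f(x) = 4*sin(6*π*x/5), the right-hand side is ∫_0^5/3 (4*sin(6*π*x/5)) v dx + 2·v(5/3).


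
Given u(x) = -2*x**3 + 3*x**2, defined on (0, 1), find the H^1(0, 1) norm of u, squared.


||u||_{H^1}^2 = 11/7

The H^1 norm (squared) on an interval (0, L) is
  ||u||_{H^1}^2 = ∫_0^L u(x)^2 dx + ∫_0^L u'(x)^2 dx.
Compute u'(x) = -6*x**2 + 6*x.
Then u(x)^2 = 4*x**6 - 12*x**5 + 9*x**4 and u'(x)^2 = 36*x**4 - 72*x**3 + 36*x**2.
Integrate each monomial from 0 to 1 using ∫_0^1 c·x^n dx = c·1^(n+1)/(n+1):
  ∫_0^1 u(x)^2 dx = ∫_0^1 (4*x^6 - 12*x^5 + 9*x^4) dx. Term by term:
    ∫_0^1 4*x^6 dx = 4/7;  ∫_0^1 -12*x^5 dx = -2;  ∫_0^1 9*x^4 dx = 9/5.
  Sum: 4/7 − 2 + 9/5 = 13/35.
  ∫_0^1 u'(x)^2 dx = ∫_0^1 (36*x^4 - 72*x^3 + 36*x^2) dx. Term by term:
    ∫_0^1 36*x^4 dx = 36/5;  ∫_0^1 -72*x^3 dx = -18;  ∫_0^1 36*x^2 dx = 12.
  Sum: 36/5 − 18 + 12 = 6/5.
Adding: ||u||_{H^1}^2 = 13/35 + 6/5 = 11/7.


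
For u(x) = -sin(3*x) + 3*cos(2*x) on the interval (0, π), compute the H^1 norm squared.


||u||_{H^1(0,π)}^2 = -36 + 55*π/2

u'(x) = -6*sin(2*x) - 3*cos(3*x).
Expand u² and (u')² and integrate term by term on (0, π), using: for integers n ≥ 1, ∫_0^π sin²(nx) dx = ∫_0^π cos²(nx) dx = π/2; for n ≠ n', ∫_0^π sin(nx)sin(n'x) dx = ∫_0^π cos(nx)cos(n'x) dx = 0; and by product-to-sum, ∫_0^π sin(nx)cos(n'x) dx = ½∫_0^π [sin((n+n')x) + sin((n−n')x)] dx, which is 0 when n+n' is even and 2n/(n²−n'²) when n+n' is odd (it need not vanish on (0, π)).
  u² squared terms: (-1)²·∫sin(3x)² dx = 1·π/2 = π/2;  (3)²·∫cos(2x)² dx = 9·π/2 = 9*π/2.
  u² cross terms: 2·(-1)·(3)·∫sin(3x)·cos(2x) dx = -6·(6/5) = -36/5.
  So ∫_0^π u² dx = π/2 + 9*π/2 − 36/5 = -36/5 + 5*π.
  (u')² squared terms: (-6)²·∫sin(2x)² dx = 36·π/2 = 18*π;  (-3)²·∫cos(3x)² dx = 9·π/2 = 9*π/2.
  (u')² cross terms: 2·(-6)·(-3)·∫sin(2x)·cos(3x) dx = 36·(-4/5) = -144/5.
  So ∫_0^π (u')² dx = 18*π + 9*π/2 − 144/5 = -144/5 + 45*π/2.
||u||_{H^1}^2 = (-36/5 + 5*π) + (-144/5 + 45*π/2) = -36 + 55*π/2.


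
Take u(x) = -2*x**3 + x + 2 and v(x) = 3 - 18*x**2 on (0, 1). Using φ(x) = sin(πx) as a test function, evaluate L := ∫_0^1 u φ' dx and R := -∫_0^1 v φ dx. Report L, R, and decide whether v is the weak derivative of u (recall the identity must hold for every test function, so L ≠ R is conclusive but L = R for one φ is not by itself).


LHS = -24/π^3 + 4/π, RHS = -72/π^3 + 12/π. No, v is not the weak derivative of u.

u(x) = -2*x**3 + x + 2, classical derivative u'(x) = 1 - 6*x**2.
φ(x) = sin(πx), so φ'(x) = π*cos(π*x).
Note φ(0) = φ(1) = 0, so the boundary term u·φ vanishes.
LHS = ∫_0^1 u(x) φ'(x) dx = ∫_0^1 (-2*π*x^3*cos(π*x) + π*x*cos(π*x) + 2*π*cos(π*x)) dx. Term by term:
  ∫_0^1 2*π*cos(π*x) dx = 0;  ∫_0^1 π*x*cos(π*x) dx = -2/π;  ∫_0^1 -2*π*x^3*cos(π*x) dx = -24/π^3 + 6/π.
Sum: 0 − 2/π + -24/π^3 + 6/π = -24/π^3 + 4/π.
So LHS = -24/π^3 + 4/π.
∫_0^1 v(x) φ(x) dx = ∫_0^1 (-18*x^2*sin(π*x) + 3*sin(π*x)) dx. Term by term:
  ∫_0^1 3*sin(π*x) dx = 6/π;  ∫_0^1 -18*x^2*sin(π*x) dx = -18/π + 72/π^3.
Sum: 6/π + -18/π + 72/π^3 = -12/π + 72/π^3.
So RHS = -∫_0^1 v(x) φ(x) dx = -72/π^3 + 12/π.
LHS − RHS = -8/π + 48/π^3 ≠ 0, so the identity fails.
(For a valid weak derivative the identity must hold for EVERY test function, in particular this one. The failure shows v is NOT the weak derivative of u.)
Correct weak derivative would be u'(x) = 1 - 6*x**2.


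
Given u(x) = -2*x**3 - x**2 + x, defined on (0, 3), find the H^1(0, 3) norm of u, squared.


||u||_{H^1}^2 = 259491/70

The H^1 norm (squared) on an interval (0, L) is
  ||u||_{H^1}^2 = ∫_0^L u(x)^2 dx + ∫_0^L u'(x)^2 dx.
Compute u'(x) = -6*x**2 - 2*x + 1.
Then u(x)^2 = 4*x**6 + 4*x**5 - 3*x**4 - 2*x**3 + x**2 and u'(x)^2 = 36*x**4 + 24*x**3 - 8*x**2 - 4*x + 1.
Integrate each monomial from 0 to 3 using ∫_0^3 c·x^n dx = c·3^(n+1)/(n+1):
  ∫_0^3 u(x)^2 dx = ∫_0^3 (4*x^6 + 4*x^5 - 3*x^4 - 2*x^3 + x^2) dx. Term by term:
    ∫_0^3 4*x^6 dx = 8748/7;  ∫_0^3 4*x^5 dx = 486;  ∫_0^3 -3*x^4 dx = -729/5;
    ∫_0^3 -2*x^3 dx = -81/2;  ∫_0^3 x^2 dx = 9.
  Sum: 8748/7 + 486 − 729/5 − 81/2 + 9 = 109089/70.
  ∫_0^3 u'(x)^2 dx = ∫_0^3 (36*x^4 + 24*x^3 - 8*x^2 - 4*x + 1) dx. Term by term:
    ∫_0^3 36*x^4 dx = 8748/5;  ∫_0^3 24*x^3 dx = 486;  ∫_0^3 -8*x^2 dx = -72;
    ∫_0^3 -4*x dx = -18;  ∫_0^3 1 dx = 3.
  Sum: 8748/5 + 486 − 72 − 18 + 3 = 10743/5.
Adding: ||u||_{H^1}^2 = 109089/70 + 10743/5 = 259491/70.


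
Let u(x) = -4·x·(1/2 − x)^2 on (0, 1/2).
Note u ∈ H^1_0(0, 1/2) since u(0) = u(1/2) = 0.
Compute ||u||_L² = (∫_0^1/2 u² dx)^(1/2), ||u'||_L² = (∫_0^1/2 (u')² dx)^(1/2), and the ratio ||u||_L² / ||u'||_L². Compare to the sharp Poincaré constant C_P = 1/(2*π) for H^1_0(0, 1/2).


||u||_L² / ||u'||_L² = sqrt(14)/28 < C_P = 1/(2*π).

u(x) = -4·x·(1/2 − x)^2, so u'(x) = (1 - 6*x)*(2*x - 1).
u(x) = -4·x·(1/2 − x)^2 vanishes at x = 0 and x = 1/2, so u ∈ H^1_0(0, 1/2). Differentiate via the product rule and integrate the resulting polynomials term by term.
  ∫_0^1/2 u² dx = ∫_0^1/2 (16*x^6 - 32*x^5 + 24*x^4 - 8*x^3 + x^2) dx. Term by term:
    ∫_0^1/2 16*x^6 dx = 1/56;  ∫_0^1/2 -32*x^5 dx = -1/12;  ∫_0^1/2 24*x^4 dx = 3/20;
    ∫_0^1/2 -8*x^3 dx = -1/8;  ∫_0^1/2 x^2 dx = 1/24.
  Sum: 1/56 − 1/12 + 3/20 − 1/8 + 1/24 = 1/840.
  ∫_0^1/2 (u')² dx = ∫_0^1/2 (144*x^4 - 192*x^3 + 88*x^2 - 16*x + 1) dx. Term by term:
    ∫_0^1/2 144*x^4 dx = 9/10;  ∫_0^1/2 -192*x^3 dx = -3;  ∫_0^1/2 88*x^2 dx = 11/3;
    ∫_0^1/2 -16*x dx = -2;  ∫_0^1/2 1 dx = 1/2.
  Sum: 9/10 − 3 + 11/3 − 2 + 1/2 = 1/15.
∫_0^1/2 u² dx = 1/840, so ||u||_L² = sqrt(210)/420.
∫_0^1/2 (u')² dx = 1/15, so ||u'||_L² = sqrt(15)/15.
Ratio ||u||_L² / ||u'||_L² = sqrt(14)/28.
Sharp Poincaré constant on H^1_0(0, 1/2) is C_P = L/π = 1/(2*π), achieved by sin(2*π·x).
A polynomial bump cannot attain the sharp Poincaré constant (only the first sine eigenfunction does), so the ratio is strictly less than C_P, consistent with ||u||_L² ≤ C_P ||u'||_L².


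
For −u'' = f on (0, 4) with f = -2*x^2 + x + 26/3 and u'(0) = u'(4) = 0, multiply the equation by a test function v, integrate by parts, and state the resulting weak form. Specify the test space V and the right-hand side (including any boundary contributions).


V = H^1(0, 4) (no boundary constraint on v; u is determined up to an additive constant); weak form: ∫_0^4 u'v' dx = ∫_0^4 (-2*x^2 + x + 26/3) v dx for all v ∈ V.

Multiply both sides by a test function v and integrate from 0 to 4:
  ∫_0^4 −u''(x) v(x) dx = ∫_0^4 f(x) v(x) dx.
Integrate the LHS by parts once:
  ∫_0^4 −u'' v dx = −[u'(x) v(x)]_0^4 + ∫_0^4 u'(x) v'(x) dx.
Thus ∫_0^4 u'(x) v'(x) dx = ∫_0^4 f(x) v(x) dx + [u'(x) v(x)]_0^4.
Choose V so that boundary terms are either known or forced to vanish.
u has homogeneous Neumann: u'(0) = u'(4) = 0. So [u' v]_0^4 = 0·v(4) − 0·v(0) = 0 for any v; take V = H^1(0, 4).
Weak formulation: find u (satisfying any essential BC) such that ∫_0^4 u'(x) v'(x) dx = ∫_0^4 f v dx for all v ∈ V (homogeneous Neumann, so boundary terms vanish).
Substituting f(x) = -2*x^2 + x + 26/3, the right-hand side is ∫_0^4 (-2*x^2 + x + 26/3) v dx.
Compatibility check (pure Neumann): taking v ≡ 1 ∈ V gives 0 = ∫_0^4 f dx + (0) − (0), i.e. ∫_0^4 f dx must equal u'(0) − u'(4) = 0. Indeed ∫_0^4 (-2*x^2 + x + 26/3) dx = 0, so the data are compatible. The solution is then unique only up to an additive constant (fix it e.g. by requiring ∫_0^4 u dx = 0).
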